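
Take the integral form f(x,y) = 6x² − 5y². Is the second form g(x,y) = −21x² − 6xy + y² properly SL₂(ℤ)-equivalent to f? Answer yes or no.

D₁ = 120, D₂ = 120
river cycle of f (length 2): (-5, 10, 1), (1, 10, -5)
river cycle of g (length 2): (1, 10, -5), (-5, 10, 1)
cycles coincide ⇒ equivalent

yes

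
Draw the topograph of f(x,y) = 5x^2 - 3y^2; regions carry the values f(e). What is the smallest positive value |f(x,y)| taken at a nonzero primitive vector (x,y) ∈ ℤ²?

descent: ρ → (-3,6,2)  [lands on river]
river: ρ → (2,6,-3)
closes: descent 1, river 2
min |a| on river = 2

2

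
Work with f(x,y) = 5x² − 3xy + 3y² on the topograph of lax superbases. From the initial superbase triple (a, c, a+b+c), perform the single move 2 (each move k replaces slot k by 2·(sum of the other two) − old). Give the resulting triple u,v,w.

start (5,3,5) = (f(1,0),f(0,1),f(1,1))
replace slot 2: 2·(5+5) − 3 = 17 → (5,17,5)

5,17,5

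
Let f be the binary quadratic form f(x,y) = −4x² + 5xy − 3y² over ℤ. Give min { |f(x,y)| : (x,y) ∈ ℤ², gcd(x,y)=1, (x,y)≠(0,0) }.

translate: b→3 (≡-5 mod 8), so (4,-5,3)→(4,3,2)
flip: (4,3,2)→(2,-3,4)
translate: b→1 (≡-3 mod 4), so (2,-3,4)→(2,1,3)
reduced (well bottom): (2,1,3) with a≤c, −a<b≤a
well minimum |f| = |-2| = 2 (negative-definite)

2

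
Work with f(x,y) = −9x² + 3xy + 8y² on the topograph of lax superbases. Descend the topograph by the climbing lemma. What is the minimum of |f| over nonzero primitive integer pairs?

river: ρ → (8,13,-4)
river: ρ → (-4,11,11)
river: ρ → (11,11,-4)
river: ρ → (-4,13,8)
river: ρ → (8,3,-9)
river: ρ → (-9,15,2)
river: ρ → (2,17,-1)
river: ρ → (-1,17,2)
river: ρ → (2,15,-9)
river: ρ → (-9,3,8)
closes: descent 0, river 10
min |a| on river = 1

1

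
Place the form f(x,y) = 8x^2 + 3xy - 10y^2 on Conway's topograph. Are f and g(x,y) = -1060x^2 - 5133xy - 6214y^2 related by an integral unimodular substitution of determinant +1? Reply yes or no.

D₁ = 329, D₂ = 329
river cycle of f (length 16): (-10, 17, 1), (1, 17, -10), (-10, 3, 8), (8, 13, -5), (-5, 17, 2), (2, 15, -13), (-13, 11, 4), (4, 13, -10), (-10, 7, 7), (7, 7, -10), … (6 more)
river cycle of g (length 16): (1, 17, -10), (-10, 3, 8), (8, 13, -5), (-5, 17, 2), (2, 15, -13), (-13, 11, 4), (4, 13, -10), (-10, 7, 7), (7, 7, -10), (-10, 13, 4), … (6 more)
cycles coincide ⇒ equivalent

yes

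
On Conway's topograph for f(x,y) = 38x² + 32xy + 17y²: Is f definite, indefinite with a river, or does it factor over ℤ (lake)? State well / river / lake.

D = b²−4ac = 32² − 4·38·17 = -1560
D < 0 ⇒ definite ⇒ every region one sign ⇒ single well

well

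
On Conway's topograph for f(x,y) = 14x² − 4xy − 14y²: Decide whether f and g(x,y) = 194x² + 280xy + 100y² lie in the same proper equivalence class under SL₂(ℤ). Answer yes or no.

D₁ = 800, D₂ = 800
river cycle of f (length 6): (-14, 4, 14), (14, 24, -4), (-4, 24, 14), (14, 4, -14), (-14, 24, 4), (4, 24, -14)
river cycle of g (length 6): (14, 24, -4), (-4, 24, 14), (14, 4, -14), (-14, 24, 4), (4, 24, -14), (-14, 4, 14)
cycles coincide ⇒ equivalent

yes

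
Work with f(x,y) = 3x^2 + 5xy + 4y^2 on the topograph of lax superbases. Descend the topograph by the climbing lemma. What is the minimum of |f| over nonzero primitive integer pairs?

translate: b→-1 (≡5 mod 6), so (3,5,4)→(3,-1,2)
flip: (3,-1,2)→(2,1,3)
reduced (well bottom): (2,1,3) with a≤c, −a<b≤a
well minimum = a = 2

2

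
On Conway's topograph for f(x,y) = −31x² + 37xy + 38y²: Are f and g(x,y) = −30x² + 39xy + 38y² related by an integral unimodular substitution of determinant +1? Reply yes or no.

D₁ = 6081, D₂ = 6081
river cycle of f (length 10): (38, 39, -30), (-30, 21, 47), (47, 73, -4), (-4, 71, 65), (65, 59, -10), (-10, 61, 59), (59, 57, -12), (-12, 63, 44), (44, 25, -31), (-31, 37, 38)
river cycle of g (length 10): (38, 37, -31), (-31, 25, 44), (44, 63, -12), (-12, 57, 59), (59, 61, -10), (-10, 59, 65), (65, 71, -4), (-4, 73, 47), (47, 21, -30), (-30, 39, 38)
cycles differ ⇒ inequivalent

no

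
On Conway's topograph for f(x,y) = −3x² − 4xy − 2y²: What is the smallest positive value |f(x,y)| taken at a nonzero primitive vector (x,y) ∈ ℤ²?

translate: b→-2 (≡4 mod 6), so (3,4,2)→(3,-2,1)
flip: (3,-2,1)→(1,2,3)
translate: b→0 (≡2 mod 2), so (1,2,3)→(1,0,2)
reduced (well bottom): (1,0,2) with a≤c, −a<b≤a
well minimum |f| = |-1| = 1 (negative-definite)

1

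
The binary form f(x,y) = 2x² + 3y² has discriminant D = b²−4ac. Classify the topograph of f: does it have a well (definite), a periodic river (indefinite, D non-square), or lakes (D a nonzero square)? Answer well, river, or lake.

D = b²−4ac = 0² − 4·2·3 = -24
D < 0 ⇒ definite ⇒ every region one sign ⇒ single well

well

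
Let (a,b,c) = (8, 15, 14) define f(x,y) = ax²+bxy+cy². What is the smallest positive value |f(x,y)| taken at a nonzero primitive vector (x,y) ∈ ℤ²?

translate: b→-1 (≡15 mod 16), so (8,15,14)→(8,-1,7)
flip: (8,-1,7)→(7,1,8)
reduced (well bottom): (7,1,8) with a≤c, −a<b≤a
well minimum = a = 7

7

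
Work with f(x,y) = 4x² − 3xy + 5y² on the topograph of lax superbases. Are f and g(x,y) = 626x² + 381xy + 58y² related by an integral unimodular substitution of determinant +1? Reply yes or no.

D₁ = -71, D₂ = -71
f: reduced (well bottom): (4,-3,5) with a≤c, −a<b≤a
g: flip: (626,381,58)→(58,-381,626)
g: translate: b→-33 (≡-381 mod 116), so (58,-381,626)→(58,-33,5)
g: flip: (58,-33,5)→(5,33,58)
g: translate: b→3 (≡33 mod 10), so (5,33,58)→(5,3,4)
g: flip: (5,3,4)→(4,-3,5)
g: reduced (well bottom): (4,-3,5) with a≤c, −a<b≤a
reduced forms (4, -3, 5) vs (4, -3, 5) ⇒ equivalent

yes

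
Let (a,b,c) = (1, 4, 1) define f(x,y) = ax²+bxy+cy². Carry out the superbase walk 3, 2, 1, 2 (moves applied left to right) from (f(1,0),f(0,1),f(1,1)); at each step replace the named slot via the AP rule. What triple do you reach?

start (1,1,6) = (f(1,0),f(0,1),f(1,1))
replace slot 3: 2·(1+1) − 6 = -2 → (1,1,-2)
replace slot 2: 2·(1+(-2)) − 1 = -3 → (1,-3,-2)
replace slot 1: 2·((-3)+(-2)) − 1 = -11 → (-11,-3,-2)
replace slot 2: 2·((-11)+(-2)) − (-3) = -23 → (-11,-23,-2)

-11,-23,-2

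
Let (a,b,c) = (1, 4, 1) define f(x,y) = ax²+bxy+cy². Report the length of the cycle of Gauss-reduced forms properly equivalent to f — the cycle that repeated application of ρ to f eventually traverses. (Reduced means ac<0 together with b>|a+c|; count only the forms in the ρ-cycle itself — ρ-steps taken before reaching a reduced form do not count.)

D = 12, ⌊√D⌋ = 3
descent: ρ → (1,2,-2)  [lands on river]
river: ρ → (-2,2,1)
ρ-cycle length = 2 (tail of 1 descent step not counted)

2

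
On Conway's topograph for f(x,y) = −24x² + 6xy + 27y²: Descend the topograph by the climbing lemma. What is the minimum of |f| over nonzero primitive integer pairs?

river: ρ → (27,48,-3)
river: ρ → (-3,48,27)
river: ρ → (27,6,-24)
river: ρ → (-24,42,9)
river: ρ → (9,48,-9)
river: ρ → (-9,42,24)
river: ρ → (24,6,-27)
river: ρ → (-27,48,3)
river: ρ → (3,48,-27)
river: ρ → (-27,6,24)
river: ρ → (24,42,-9)
river: ρ → (-9,48,9)
river: ρ → (9,42,-24)
river: ρ → (-24,6,27)
closes: descent 0, river 14
min |a| on river = 3

3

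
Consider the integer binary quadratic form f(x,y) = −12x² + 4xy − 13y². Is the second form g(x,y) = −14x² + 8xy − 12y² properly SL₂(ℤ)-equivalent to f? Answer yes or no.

D₁ = -608, D₂ = -608
f is negative-definite; reduce −f:
−f: reduced (well bottom): (12,-4,13) with a≤c, −a<b≤a
flip sign back: reduced form of f is (-12,4,-13)
g is negative-definite; reduce −g:
−g: flip: (14,-8,12)→(12,8,14)
−g: reduced (well bottom): (12,8,14) with a≤c, −a<b≤a
flip sign back: reduced form of g is (-12,-8,-14)
reduced forms (-12, 4, -13) vs (-12, -8, -14) ⇒ inequivalent

no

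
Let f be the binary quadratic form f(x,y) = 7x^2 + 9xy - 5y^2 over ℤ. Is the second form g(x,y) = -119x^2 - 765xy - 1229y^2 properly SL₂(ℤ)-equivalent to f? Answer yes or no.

D₁ = 221, D₂ = 221
river cycle of f (length 4): (-5, 11, 5), (5, 9, -7), (-7, 5, 7), (7, 9, -5)
river cycle of g (length 4): (-5, 11, 5), (5, 9, -7), (-7, 5, 7), (7, 9, -5)
cycles coincide ⇒ equivalent

yes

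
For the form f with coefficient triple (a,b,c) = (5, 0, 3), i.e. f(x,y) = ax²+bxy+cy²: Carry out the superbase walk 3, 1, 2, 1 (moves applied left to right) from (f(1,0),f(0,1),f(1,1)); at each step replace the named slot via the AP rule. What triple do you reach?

start (5,3,8) = (f(1,0),f(0,1),f(1,1))
replace slot 3: 2·(5+3) − 8 = 8 → (5,3,8)
replace slot 1: 2·(3+8) − 5 = 17 → (17,3,8)
replace slot 2: 2·(17+8) − 3 = 47 → (17,47,8)
replace slot 1: 2·(47+8) − 17 = 93 → (93,47,8)

93,47,8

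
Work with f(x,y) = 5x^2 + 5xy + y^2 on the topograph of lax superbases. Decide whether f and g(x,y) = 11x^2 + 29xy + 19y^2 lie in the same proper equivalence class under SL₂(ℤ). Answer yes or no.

D₁ = 5, D₂ = 5
river cycle of f (length 2): (1, 1, -1), (-1, 1, 1)
river cycle of g (length 2): (1, 1, -1), (-1, 1, 1)
cycles coincide ⇒ equivalent

yes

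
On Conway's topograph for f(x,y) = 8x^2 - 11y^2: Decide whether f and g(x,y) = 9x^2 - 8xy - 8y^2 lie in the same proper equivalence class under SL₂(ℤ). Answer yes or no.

D₁ = 352, D₂ = 352
river cycle of f (length 6): (8, 16, -3), (-3, 14, 13), (13, 12, -4), (-4, 12, 13), (13, 14, -3), (-3, 16, 8)
river cycle of g (length 6): (-8, 8, 9), (9, 10, -7), (-7, 18, 1), (1, 18, -7), (-7, 10, 9), (9, 8, -8)
cycles differ ⇒ inequivalent

no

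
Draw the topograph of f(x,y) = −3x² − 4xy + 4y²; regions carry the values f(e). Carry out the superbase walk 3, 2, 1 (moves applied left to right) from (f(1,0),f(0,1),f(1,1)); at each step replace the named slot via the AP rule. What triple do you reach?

start (-3,4,-3) = (f(1,0),f(0,1),f(1,1))
replace slot 3: 2·((-3)+4) − (-3) = 5 → (-3,4,5)
replace slot 2: 2·((-3)+5) − 4 = 0 → (-3,0,5)
replace slot 1: 2·(0+5) − (-3) = 13 → (13,0,5)

13,0,5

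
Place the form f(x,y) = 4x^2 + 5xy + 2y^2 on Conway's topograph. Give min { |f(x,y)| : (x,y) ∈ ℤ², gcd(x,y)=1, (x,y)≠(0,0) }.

translate: b→-3 (≡5 mod 8), so (4,5,2)→(4,-3,1)
flip: (4,-3,1)→(1,3,4)
translate: b→1 (≡3 mod 2), so (1,3,4)→(1,1,2)
reduced (well bottom): (1,1,2) with a≤c, −a<b≤a
well minimum = a = 1

1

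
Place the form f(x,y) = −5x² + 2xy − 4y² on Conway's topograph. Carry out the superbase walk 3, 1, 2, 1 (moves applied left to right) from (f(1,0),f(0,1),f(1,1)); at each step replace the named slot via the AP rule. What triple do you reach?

start (-5,-4,-7) = (f(1,0),f(0,1),f(1,1))
replace slot 3: 2·((-5)+(-4)) − (-7) = -11 → (-5,-4,-11)
replace slot 1: 2·((-4)+(-11)) − (-5) = -25 → (-25,-4,-11)
replace slot 2: 2·((-25)+(-11)) − (-4) = -68 → (-25,-68,-11)
replace slot 1: 2·((-68)+(-11)) − (-25) = -133 → (-133,-68,-11)

-133,-68,-11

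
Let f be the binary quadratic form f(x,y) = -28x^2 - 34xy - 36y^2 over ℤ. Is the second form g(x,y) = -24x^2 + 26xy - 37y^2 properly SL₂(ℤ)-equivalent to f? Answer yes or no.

D₁ = -2876, D₂ = -2876
f is negative-definite; reduce −f:
−f: translate: b→-22 (≡34 mod 56), so (28,34,36)→(28,-22,30)
−f: reduced (well bottom): (28,-22,30) with a≤c, −a<b≤a
flip sign back: reduced form of f is (-28,22,-30)
g is negative-definite; reduce −g:
−g: translate: b→22 (≡-26 mod 48), so (24,-26,37)→(24,22,35)
−g: reduced (well bottom): (24,22,35) with a≤c, −a<b≤a
flip sign back: reduced form of g is (-24,-22,-35)
reduced forms (-28, 22, -30) vs (-24, -22, -35) ⇒ inequivalent

no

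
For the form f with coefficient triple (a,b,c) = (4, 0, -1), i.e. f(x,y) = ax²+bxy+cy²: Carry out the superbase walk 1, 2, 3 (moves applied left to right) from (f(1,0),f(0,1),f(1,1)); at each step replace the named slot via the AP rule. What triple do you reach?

start (4,-1,3) = (f(1,0),f(0,1),f(1,1))
replace slot 1: 2·((-1)+3) − 4 = 0 → (0,-1,3)
replace slot 2: 2·(0+3) − (-1) = 7 → (0,7,3)
replace slot 3: 2·(0+7) − 3 = 11 → (0,7,11)

0,7,11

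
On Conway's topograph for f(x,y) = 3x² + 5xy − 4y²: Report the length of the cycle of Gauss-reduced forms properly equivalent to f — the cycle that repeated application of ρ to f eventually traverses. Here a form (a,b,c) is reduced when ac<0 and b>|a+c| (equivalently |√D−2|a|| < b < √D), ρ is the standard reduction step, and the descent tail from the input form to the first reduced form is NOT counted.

D = 73, ⌊√D⌋ = 8
river: ρ → (-4,3,4)
river: ρ → (4,5,-3)
river: ρ → (-3,7,2)
river: ρ → (2,5,-6)
river: ρ → (-6,7,1)
river: ρ → (1,7,-6)
river: ρ → (-6,5,2)
river: ρ → (2,7,-3)
river: ρ → (-3,5,4)
river: ρ → (4,3,-4)
river: ρ → (-4,5,3)
river: ρ → (3,7,-2)
river: ρ → (-2,5,6)
river: ρ → (6,7,-1)
river: ρ → (-1,7,6)
river: ρ → (6,5,-2)
river: ρ → (-2,7,3)
river: ρ → (3,5,-4)
ρ-cycle length = 18 (tail of 0 descent steps not counted)

18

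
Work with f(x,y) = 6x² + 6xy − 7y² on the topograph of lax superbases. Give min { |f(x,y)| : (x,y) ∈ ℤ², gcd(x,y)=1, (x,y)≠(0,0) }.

river: ρ → (-7,8,5)
river: ρ → (5,12,-3)
river: ρ → (-3,12,5)
river: ρ → (5,8,-7)
river: ρ → (-7,6,6)
river: ρ → (6,6,-7)
closes: descent 0, river 6
min |a| on river = 3

3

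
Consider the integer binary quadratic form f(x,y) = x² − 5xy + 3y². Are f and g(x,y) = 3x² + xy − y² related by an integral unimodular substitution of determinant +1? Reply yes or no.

D₁ = 13, D₂ = 13
river cycle of f (length 2): (-1, 3, 1), (1, 3, -1)
river cycle of g (length 2): (-1, 3, 1), (1, 3, -1)
cycles coincide ⇒ equivalent

yes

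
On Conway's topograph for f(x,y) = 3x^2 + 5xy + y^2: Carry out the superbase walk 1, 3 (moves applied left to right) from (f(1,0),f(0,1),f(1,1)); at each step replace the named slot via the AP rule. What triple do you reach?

start (3,1,9) = (f(1,0),f(0,1),f(1,1))
replace slot 1: 2·(1+9) − 3 = 17 → (17,1,9)
replace slot 3: 2·(17+1) − 9 = 27 → (17,1,27)

17,1,27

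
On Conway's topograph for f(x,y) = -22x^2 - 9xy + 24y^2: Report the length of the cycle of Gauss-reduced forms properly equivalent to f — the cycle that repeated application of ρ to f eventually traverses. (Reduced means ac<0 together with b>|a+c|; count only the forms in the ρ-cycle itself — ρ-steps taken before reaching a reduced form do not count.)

D = 2193, ⌊√D⌋ = 46
descent: ρ → (24,9,-22)  [lands on river]
river: ρ → (-22,35,11)
river: ρ → (11,31,-28)
river: ρ → (-28,25,14)
river: ρ → (14,31,-22)
river: ρ → (-22,13,23)
river: ρ → (23,33,-12)
river: ρ → (-12,39,14)
river: ρ → (14,45,-3)
river: ρ → (-3,45,14)
river: ρ → (14,39,-12)
river: ρ → (-12,33,23)
river: ρ → (23,13,-22)
river: ρ → (-22,31,14)
river: ρ → (14,25,-28)
river: ρ → (-28,31,11)
river: ρ → (11,35,-22)
river: ρ → (-22,9,24)
river: ρ → (24,39,-7)
river: ρ → (-7,45,6)
river: ρ → (6,39,-28)
river: ρ → (-28,17,17)
river: ρ → (17,17,-28)
river: ρ → (-28,39,6)
river: ρ → (6,45,-7)
river: ρ → (-7,39,24)
ρ-cycle length = 26 (tail of 1 descent step not counted)

26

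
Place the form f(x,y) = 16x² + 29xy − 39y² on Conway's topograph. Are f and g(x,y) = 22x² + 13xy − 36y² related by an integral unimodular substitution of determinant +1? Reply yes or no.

D₁ = 3337, D₂ = 3337
river cycle of f (length 62): (-39, 49, 6), (6, 47, -47), (-47, 47, 6), (6, 49, -39), (-39, 29, 16), (16, 35, -33), (-33, 31, 18), (18, 41, -23), (-23, 51, 8), (8, 45, -41), … (52 more)
river cycle of g (length 62): (22, 57, -1), (-1, 57, 22), (22, 31, -27), (-27, 23, 26), (26, 29, -24), (-24, 19, 31), (31, 43, -12), (-12, 53, 11), (11, 57, -2), (-2, 55, 39), … (52 more)
cycles differ ⇒ inequivalent

no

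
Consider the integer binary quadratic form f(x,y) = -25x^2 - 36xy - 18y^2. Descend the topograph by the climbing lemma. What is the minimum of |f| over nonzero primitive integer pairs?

translate: b→-14 (≡36 mod 50), so (25,36,18)→(25,-14,7)
flip: (25,-14,7)→(7,14,25)
translate: b→0 (≡14 mod 14), so (7,14,25)→(7,0,18)
reduced (well bottom): (7,0,18) with a≤c, −a<b≤a
well minimum |f| = |-7| = 7 (negative-definite)

7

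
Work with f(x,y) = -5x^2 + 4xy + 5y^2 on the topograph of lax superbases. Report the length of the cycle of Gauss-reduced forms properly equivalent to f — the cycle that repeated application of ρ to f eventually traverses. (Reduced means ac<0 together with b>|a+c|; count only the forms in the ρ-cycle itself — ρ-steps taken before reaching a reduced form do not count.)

D = 116, ⌊√D⌋ = 10
river: ρ → (5,6,-4)
river: ρ → (-4,10,1)
river: ρ → (1,10,-4)
river: ρ → (-4,6,5)
river: ρ → (5,4,-5)
river: ρ → (-5,6,4)
river: ρ → (4,10,-1)
river: ρ → (-1,10,4)
river: ρ → (4,6,-5)
river: ρ → (-5,4,5)
ρ-cycle length = 10 (tail of 0 descent steps not counted)

10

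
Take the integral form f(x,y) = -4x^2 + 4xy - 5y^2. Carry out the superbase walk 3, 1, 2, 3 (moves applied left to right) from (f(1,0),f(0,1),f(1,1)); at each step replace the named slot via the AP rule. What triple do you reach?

start (-4,-5,-5) = (f(1,0),f(0,1),f(1,1))
replace slot 3: 2·((-4)+(-5)) − (-5) = -13 → (-4,-5,-13)
replace slot 1: 2·((-5)+(-13)) − (-4) = -32 → (-32,-5,-13)
replace slot 2: 2·((-32)+(-13)) − (-5) = -85 → (-32,-85,-13)
replace slot 3: 2·((-32)+(-85)) − (-13) = -221 → (-32,-85,-221)

-32,-85,-221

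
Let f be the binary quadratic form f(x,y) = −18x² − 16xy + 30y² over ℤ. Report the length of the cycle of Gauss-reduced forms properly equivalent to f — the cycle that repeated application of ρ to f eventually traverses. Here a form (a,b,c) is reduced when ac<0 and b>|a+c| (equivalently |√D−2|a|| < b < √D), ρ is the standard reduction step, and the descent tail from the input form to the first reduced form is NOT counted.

D = 2416, ⌊√D⌋ = 49
descent: ρ → (30,16,-18)  [lands on river]
river: ρ → (-18,20,28)
river: ρ → (28,36,-10)
river: ρ → (-10,44,12)
river: ρ → (12,28,-34)
river: ρ → (-34,40,6)
river: ρ → (6,44,-20)
river: ρ → (-20,36,14)
river: ρ → (14,48,-2)
river: ρ → (-2,48,14)
river: ρ → (14,36,-20)
river: ρ → (-20,44,6)
river: ρ → (6,40,-34)
river: ρ → (-34,28,12)
river: ρ → (12,44,-10)
river: ρ → (-10,36,28)
river: ρ → (28,20,-18)
river: ρ → (-18,16,30)
river: ρ → (30,44,-4)
river: ρ → (-4,44,30)
ρ-cycle length = 20 (tail of 1 descent step not counted)

20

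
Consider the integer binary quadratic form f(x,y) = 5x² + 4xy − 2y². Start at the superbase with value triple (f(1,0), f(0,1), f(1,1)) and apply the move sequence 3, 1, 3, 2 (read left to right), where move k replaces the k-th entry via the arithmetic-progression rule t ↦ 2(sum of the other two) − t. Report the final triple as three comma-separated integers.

start (5,-2,7) = (f(1,0),f(0,1),f(1,1))
replace slot 3: 2·(5+(-2)) − 7 = -1 → (5,-2,-1)
replace slot 1: 2·((-2)+(-1)) − 5 = -11 → (-11,-2,-1)
replace slot 3: 2·((-11)+(-2)) − (-1) = -25 → (-11,-2,-25)
replace slot 2: 2·((-11)+(-25)) − (-2) = -70 → (-11,-70,-25)

-11,-70,-25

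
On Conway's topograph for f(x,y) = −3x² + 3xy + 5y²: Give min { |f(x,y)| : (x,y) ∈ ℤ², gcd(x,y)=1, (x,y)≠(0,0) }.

river: ρ → (5,7,-1)
river: ρ → (-1,7,5)
river: ρ → (5,3,-3)
river: ρ → (-3,3,5)
closes: descent 0, river 4
min |a| on river = 1

1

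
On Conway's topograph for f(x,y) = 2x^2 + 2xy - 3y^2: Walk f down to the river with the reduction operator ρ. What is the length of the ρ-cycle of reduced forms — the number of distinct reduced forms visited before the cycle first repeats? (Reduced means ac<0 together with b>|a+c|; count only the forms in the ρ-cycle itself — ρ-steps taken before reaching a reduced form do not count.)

D = 28, ⌊√D⌋ = 5
river: ρ → (-3,4,1)
river: ρ → (1,4,-3)
river: ρ → (-3,2,2)
river: ρ → (2,2,-3)
ρ-cycle length = 4 (tail of 0 descent steps not counted)

4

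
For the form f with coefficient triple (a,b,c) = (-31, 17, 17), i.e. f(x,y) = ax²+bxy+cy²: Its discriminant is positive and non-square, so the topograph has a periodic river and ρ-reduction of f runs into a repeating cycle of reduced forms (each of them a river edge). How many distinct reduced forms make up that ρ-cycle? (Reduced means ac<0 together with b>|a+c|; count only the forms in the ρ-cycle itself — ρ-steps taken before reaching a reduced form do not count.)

D = 2397, ⌊√D⌋ = 48
river: ρ → (17,17,-31)
river: ρ → (-31,45,3)
river: ρ → (3,45,-31)
river: ρ → (-31,17,17)
ρ-cycle length = 4 (tail of 0 descent steps not counted)

4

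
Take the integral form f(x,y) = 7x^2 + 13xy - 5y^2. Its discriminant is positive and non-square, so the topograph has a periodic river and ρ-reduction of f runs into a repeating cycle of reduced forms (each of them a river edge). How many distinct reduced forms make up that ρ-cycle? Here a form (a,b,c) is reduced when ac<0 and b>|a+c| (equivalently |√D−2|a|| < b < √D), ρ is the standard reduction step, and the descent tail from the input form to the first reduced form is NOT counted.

D = 309, ⌊√D⌋ = 17
river: ρ → (-5,17,1)
river: ρ → (1,17,-5)
river: ρ → (-5,13,7)
river: ρ → (7,15,-3)
river: ρ → (-3,15,7)
river: ρ → (7,13,-5)
ρ-cycle length = 6 (tail of 0 descent steps not counted)

6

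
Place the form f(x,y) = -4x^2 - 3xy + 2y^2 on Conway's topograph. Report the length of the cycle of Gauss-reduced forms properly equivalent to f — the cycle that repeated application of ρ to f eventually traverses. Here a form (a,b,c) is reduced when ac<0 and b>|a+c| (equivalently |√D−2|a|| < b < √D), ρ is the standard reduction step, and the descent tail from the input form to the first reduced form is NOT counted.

D = 41, ⌊√D⌋ = 6
descent: ρ → (2,3,-4)  [lands on river]
river: ρ → (-4,5,1)
river: ρ → (1,5,-4)
river: ρ → (-4,3,2)
river: ρ → (2,5,-2)
river: ρ → (-2,3,4)
river: ρ → (4,5,-1)
river: ρ → (-1,5,4)
river: ρ → (4,3,-2)
river: ρ → (-2,5,2)
ρ-cycle length = 10 (tail of 1 descent step not counted)

10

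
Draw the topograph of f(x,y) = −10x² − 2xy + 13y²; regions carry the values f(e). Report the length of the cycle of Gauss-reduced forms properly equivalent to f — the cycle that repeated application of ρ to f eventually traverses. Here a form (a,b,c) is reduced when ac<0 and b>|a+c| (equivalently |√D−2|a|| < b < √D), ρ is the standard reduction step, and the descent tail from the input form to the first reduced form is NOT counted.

D = 524, ⌊√D⌋ = 22
descent: ρ → (13,2,-10)
descent: ρ → (-10,18,5)  [lands on river]
river: ρ → (5,22,-2)
river: ρ → (-2,22,5)
river: ρ → (5,18,-10)
river: ρ → (-10,22,1)
river: ρ → (1,22,-10)
ρ-cycle length = 6 (tail of 2 descent steps not counted)

6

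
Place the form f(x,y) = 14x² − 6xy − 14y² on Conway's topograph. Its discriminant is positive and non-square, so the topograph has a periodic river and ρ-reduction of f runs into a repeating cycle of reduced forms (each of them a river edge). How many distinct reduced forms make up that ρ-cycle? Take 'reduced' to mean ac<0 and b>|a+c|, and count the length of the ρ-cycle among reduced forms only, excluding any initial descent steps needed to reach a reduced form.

D = 820, ⌊√D⌋ = 28
descent: ρ → (-14,6,14)  [lands on river]
river: ρ → (14,22,-6)
river: ρ → (-6,26,6)
river: ρ → (6,22,-14)
ρ-cycle length = 4 (tail of 1 descent step not counted)

4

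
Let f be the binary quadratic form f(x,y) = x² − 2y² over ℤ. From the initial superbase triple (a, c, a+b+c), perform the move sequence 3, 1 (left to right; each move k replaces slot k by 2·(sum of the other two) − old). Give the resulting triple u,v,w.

start (1,-2,-1) = (f(1,0),f(0,1),f(1,1))
replace slot 3: 2·(1+(-2)) − (-1) = -1 → (1,-2,-1)
replace slot 1: 2·((-2)+(-1)) − 1 = -7 → (-7,-2,-1)

-7,-2,-1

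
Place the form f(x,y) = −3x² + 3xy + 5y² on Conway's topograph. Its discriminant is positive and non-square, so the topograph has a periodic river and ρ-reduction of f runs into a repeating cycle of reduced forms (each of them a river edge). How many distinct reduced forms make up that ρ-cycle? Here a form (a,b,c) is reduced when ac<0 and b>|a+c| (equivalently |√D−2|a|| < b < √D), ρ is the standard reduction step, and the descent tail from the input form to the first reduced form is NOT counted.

D = 69, ⌊√D⌋ = 8
river: ρ → (5,7,-1)
river: ρ → (-1,7,5)
river: ρ → (5,3,-3)
river: ρ → (-3,3,5)
ρ-cycle length = 4 (tail of 0 descent steps not counted)

4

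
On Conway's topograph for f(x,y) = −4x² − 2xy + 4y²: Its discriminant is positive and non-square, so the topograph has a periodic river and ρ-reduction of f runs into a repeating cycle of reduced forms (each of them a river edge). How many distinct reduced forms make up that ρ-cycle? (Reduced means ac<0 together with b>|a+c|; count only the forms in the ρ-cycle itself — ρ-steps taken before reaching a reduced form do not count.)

D = 68, ⌊√D⌋ = 8
descent: ρ → (4,2,-4)  [lands on river]
river: ρ → (-4,6,2)
river: ρ → (2,6,-4)
river: ρ → (-4,2,4)
river: ρ → (4,6,-2)
river: ρ → (-2,6,4)
ρ-cycle length = 6 (tail of 1 descent step not counted)

6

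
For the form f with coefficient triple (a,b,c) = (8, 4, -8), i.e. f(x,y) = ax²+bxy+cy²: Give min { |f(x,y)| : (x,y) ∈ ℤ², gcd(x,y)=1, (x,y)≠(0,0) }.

river: ρ → (-8,12,4)
river: ρ → (4,12,-8)
river: ρ → (-8,4,8)
river: ρ → (8,12,-4)
river: ρ → (-4,12,8)
river: ρ → (8,4,-8)
closes: descent 0, river 6
min |a| on river = 4

4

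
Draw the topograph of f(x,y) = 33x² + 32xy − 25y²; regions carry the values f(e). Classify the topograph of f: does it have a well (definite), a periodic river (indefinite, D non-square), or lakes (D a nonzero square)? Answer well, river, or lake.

D = b²−4ac = 32² − 4·33·(-25) = 4324
D > 0 non-square ⇒ indefinite ⇒ periodic river

river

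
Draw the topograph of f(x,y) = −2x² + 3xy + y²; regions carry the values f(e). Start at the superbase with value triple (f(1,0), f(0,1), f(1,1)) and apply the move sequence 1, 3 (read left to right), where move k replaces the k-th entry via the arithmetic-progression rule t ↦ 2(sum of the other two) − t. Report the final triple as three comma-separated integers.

start (-2,1,2) = (f(1,0),f(0,1),f(1,1))
replace slot 1: 2·(1+2) − (-2) = 8 → (8,1,2)
replace slot 3: 2·(8+1) − 2 = 16 → (8,1,16)

8,1,16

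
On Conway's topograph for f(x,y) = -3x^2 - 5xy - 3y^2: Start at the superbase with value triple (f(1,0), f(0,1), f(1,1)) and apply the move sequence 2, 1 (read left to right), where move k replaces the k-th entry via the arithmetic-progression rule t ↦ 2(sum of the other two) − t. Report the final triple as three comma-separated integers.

start (-3,-3,-11) = (f(1,0),f(0,1),f(1,1))
replace slot 2: 2·((-3)+(-11)) − (-3) = -25 → (-3,-25,-11)
replace slot 1: 2·((-25)+(-11)) − (-3) = -69 → (-69,-25,-11)

-69,-25,-11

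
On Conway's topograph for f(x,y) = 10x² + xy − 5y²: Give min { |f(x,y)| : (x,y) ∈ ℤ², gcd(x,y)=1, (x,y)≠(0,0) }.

descent: ρ → (-5,9,6)  [lands on river]
river: ρ → (6,3,-8)
river: ρ → (-8,13,1)
river: ρ → (1,13,-8)
river: ρ → (-8,3,6)
river: ρ → (6,9,-5)
river: ρ → (-5,11,4)
river: ρ → (4,13,-2)
river: ρ → (-2,11,10)
river: ρ → (10,9,-3)
river: ρ → (-3,9,10)
river: ρ → (10,11,-2)
river: ρ → (-2,13,4)
river: ρ → (4,11,-5)
closes: descent 1, river 14
min |a| on river = 1

1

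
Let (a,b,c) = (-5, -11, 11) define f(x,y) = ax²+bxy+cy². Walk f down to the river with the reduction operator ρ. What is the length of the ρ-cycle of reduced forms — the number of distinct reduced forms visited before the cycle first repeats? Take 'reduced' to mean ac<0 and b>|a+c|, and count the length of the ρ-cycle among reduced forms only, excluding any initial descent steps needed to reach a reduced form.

D = 341, ⌊√D⌋ = 18
descent: ρ → (11,11,-5)  [lands on river]
river: ρ → (-5,9,13)
river: ρ → (13,17,-1)
river: ρ → (-1,17,13)
river: ρ → (13,9,-5)
river: ρ → (-5,11,11)
ρ-cycle length = 6 (tail of 1 descent step not counted)

6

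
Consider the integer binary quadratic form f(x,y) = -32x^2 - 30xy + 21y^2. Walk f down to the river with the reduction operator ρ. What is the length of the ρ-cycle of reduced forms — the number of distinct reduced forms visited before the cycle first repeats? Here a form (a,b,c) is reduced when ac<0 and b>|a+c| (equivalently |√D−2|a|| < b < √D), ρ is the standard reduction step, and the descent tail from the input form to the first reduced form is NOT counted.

D = 3588, ⌊√D⌋ = 59
descent: ρ → (21,30,-32)  [lands on river]
river: ρ → (-32,34,19)
river: ρ → (19,42,-24)
river: ρ → (-24,54,7)
river: ρ → (7,58,-8)
river: ρ → (-8,54,21)
ρ-cycle length = 6 (tail of 1 descent step not counted)

6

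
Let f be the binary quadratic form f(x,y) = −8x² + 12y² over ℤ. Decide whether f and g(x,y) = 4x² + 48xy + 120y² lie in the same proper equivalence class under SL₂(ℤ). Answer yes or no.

D₁ = 384, D₂ = 384
river cycle of f (length 2): (-8, 16, 4), (4, 16, -8)
river cycle of g (length 2): (4, 16, -8), (-8, 16, 4)
cycles coincide ⇒ equivalent

yes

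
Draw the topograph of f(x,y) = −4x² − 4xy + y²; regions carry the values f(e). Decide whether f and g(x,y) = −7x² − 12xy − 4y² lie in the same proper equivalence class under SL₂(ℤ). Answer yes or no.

D₁ = 32, D₂ = 32
river cycle of f (length 2): (1, 4, -4), (-4, 4, 1)
river cycle of g (length 2): (-4, 4, 1), (1, 4, -4)
cycles coincide ⇒ equivalent

yes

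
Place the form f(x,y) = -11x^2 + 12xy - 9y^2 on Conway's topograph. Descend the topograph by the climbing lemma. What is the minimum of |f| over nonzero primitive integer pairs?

translate: b→10 (≡-12 mod 22), so (11,-12,9)→(11,10,8)
flip: (11,10,8)→(8,-10,11)
translate: b→6 (≡-10 mod 16), so (8,-10,11)→(8,6,9)
reduced (well bottom): (8,6,9) with a≤c, −a<b≤a
well minimum |f| = |-8| = 8 (negative-definite)

8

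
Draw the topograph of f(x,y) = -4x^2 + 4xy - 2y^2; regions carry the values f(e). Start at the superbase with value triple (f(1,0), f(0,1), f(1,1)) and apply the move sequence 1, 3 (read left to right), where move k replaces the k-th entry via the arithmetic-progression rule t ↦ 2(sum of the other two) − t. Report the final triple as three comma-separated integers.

start (-4,-2,-2) = (f(1,0),f(0,1),f(1,1))
replace slot 1: 2·((-2)+(-2)) − (-4) = -4 → (-4,-2,-2)
replace slot 3: 2·((-4)+(-2)) − (-2) = -10 → (-4,-2,-10)

-4,-2,-10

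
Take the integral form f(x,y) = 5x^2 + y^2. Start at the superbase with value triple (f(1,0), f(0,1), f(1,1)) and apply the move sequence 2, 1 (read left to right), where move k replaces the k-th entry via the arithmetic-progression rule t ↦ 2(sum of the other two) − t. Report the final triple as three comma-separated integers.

start (5,1,6) = (f(1,0),f(0,1),f(1,1))
replace slot 2: 2·(5+6) − 1 = 21 → (5,21,6)
replace slot 1: 2·(21+6) − 5 = 49 → (49,21,6)

49,21,6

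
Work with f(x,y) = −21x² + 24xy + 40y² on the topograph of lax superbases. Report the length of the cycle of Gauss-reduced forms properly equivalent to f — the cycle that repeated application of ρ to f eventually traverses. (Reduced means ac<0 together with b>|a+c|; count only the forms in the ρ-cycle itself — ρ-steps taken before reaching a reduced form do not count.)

D = 3936, ⌊√D⌋ = 62
river: ρ → (40,56,-5)
river: ρ → (-5,54,51)
river: ρ → (51,48,-8)
river: ρ → (-8,48,51)
river: ρ → (51,54,-5)
river: ρ → (-5,56,40)
river: ρ → (40,24,-21)
river: ρ → (-21,60,4)
river: ρ → (4,60,-21)
river: ρ → (-21,24,40)
ρ-cycle length = 10 (tail of 0 descent steps not counted)

10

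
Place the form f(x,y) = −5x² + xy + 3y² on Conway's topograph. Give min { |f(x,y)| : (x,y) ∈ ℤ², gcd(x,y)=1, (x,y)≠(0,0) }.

descent: ρ → (3,5,-3)  [lands on river]
river: ρ → (-3,7,1)
river: ρ → (1,7,-3)
river: ρ → (-3,5,3)
river: ρ → (3,7,-1)
river: ρ → (-1,7,3)
closes: descent 1, river 6
min |a| on river = 1

1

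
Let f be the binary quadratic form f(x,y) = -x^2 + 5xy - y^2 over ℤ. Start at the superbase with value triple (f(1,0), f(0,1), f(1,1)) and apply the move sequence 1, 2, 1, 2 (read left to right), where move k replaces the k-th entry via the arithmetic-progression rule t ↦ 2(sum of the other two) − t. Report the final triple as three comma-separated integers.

start (-1,-1,3) = (f(1,0),f(0,1),f(1,1))
replace slot 1: 2·((-1)+3) − (-1) = 5 → (5,-1,3)
replace slot 2: 2·(5+3) − (-1) = 17 → (5,17,3)
replace slot 1: 2·(17+3) − 5 = 35 → (35,17,3)
replace slot 2: 2·(35+3) − 17 = 59 → (35,59,3)

35,59,3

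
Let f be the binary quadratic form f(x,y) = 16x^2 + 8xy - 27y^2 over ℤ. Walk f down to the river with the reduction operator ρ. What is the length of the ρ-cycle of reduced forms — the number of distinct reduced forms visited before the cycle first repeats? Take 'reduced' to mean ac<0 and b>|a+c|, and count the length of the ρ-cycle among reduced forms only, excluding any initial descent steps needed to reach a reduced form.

D = 1792, ⌊√D⌋ = 42
descent: ρ → (-27,-8,16)
descent: ρ → (16,40,-3)  [lands on river]
river: ρ → (-3,38,29)
river: ρ → (29,20,-12)
river: ρ → (-12,28,21)
river: ρ → (21,14,-19)
river: ρ → (-19,24,16)
ρ-cycle length = 6 (tail of 2 descent steps not counted)

6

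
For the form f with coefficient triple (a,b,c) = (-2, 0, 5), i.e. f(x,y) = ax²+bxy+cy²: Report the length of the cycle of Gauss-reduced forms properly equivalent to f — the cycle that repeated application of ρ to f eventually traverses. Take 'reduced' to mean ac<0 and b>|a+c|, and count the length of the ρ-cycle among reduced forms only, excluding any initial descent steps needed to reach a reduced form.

D = 40, ⌊√D⌋ = 6
descent: ρ → (5,0,-2)
descent: ρ → (-2,4,3)  [lands on river]
river: ρ → (3,2,-3)
river: ρ → (-3,4,2)
river: ρ → (2,4,-3)
river: ρ → (-3,2,3)
river: ρ → (3,4,-2)
ρ-cycle length = 6 (tail of 2 descent steps not counted)

6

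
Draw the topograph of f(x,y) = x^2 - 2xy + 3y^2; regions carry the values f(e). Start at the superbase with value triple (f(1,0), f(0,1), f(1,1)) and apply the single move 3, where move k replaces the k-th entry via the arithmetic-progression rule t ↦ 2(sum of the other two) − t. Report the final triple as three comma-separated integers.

start (1,3,2) = (f(1,0),f(0,1),f(1,1))
replace slot 3: 2·(1+3) − 2 = 6 → (1,3,6)

1,3,6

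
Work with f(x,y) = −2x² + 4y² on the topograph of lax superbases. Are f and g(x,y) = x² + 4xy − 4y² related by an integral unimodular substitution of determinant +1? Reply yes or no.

D₁ = 32, D₂ = 32
river cycle of f (length 2): (-2, 4, 2), (2, 4, -2)
river cycle of g (length 2): (-4, 4, 1), (1, 4, -4)
cycles differ ⇒ inequivalent

no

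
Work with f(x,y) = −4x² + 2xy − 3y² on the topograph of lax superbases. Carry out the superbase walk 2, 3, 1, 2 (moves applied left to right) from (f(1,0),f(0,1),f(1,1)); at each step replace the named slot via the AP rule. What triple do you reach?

start (-4,-3,-5) = (f(1,0),f(0,1),f(1,1))
replace slot 2: 2·((-4)+(-5)) − (-3) = -15 → (-4,-15,-5)
replace slot 3: 2·((-4)+(-15)) − (-5) = -33 → (-4,-15,-33)
replace slot 1: 2·((-15)+(-33)) − (-4) = -92 → (-92,-15,-33)
replace slot 2: 2·((-92)+(-33)) − (-15) = -235 → (-92,-235,-33)

-92,-235,-33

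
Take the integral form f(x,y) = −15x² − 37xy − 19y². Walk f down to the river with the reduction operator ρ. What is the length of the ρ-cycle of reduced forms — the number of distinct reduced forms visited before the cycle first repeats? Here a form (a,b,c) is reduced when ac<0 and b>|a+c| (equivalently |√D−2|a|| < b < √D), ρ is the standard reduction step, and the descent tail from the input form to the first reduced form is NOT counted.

D = 229, ⌊√D⌋ = 15
descent: ρ → (-19,-1,3)
descent: ρ → (3,13,-5)  [lands on river]
river: ρ → (-5,7,9)
river: ρ → (9,11,-3)
river: ρ → (-3,13,5)
river: ρ → (5,7,-9)
river: ρ → (-9,11,3)
ρ-cycle length = 6 (tail of 2 descent steps not counted)

6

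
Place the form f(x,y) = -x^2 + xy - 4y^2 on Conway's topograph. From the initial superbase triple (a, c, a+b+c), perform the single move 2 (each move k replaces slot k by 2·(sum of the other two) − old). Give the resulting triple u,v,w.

start (-1,-4,-4) = (f(1,0),f(0,1),f(1,1))
replace slot 2: 2·((-1)+(-4)) − (-4) = -6 → (-1,-6,-4)

-1,-6,-4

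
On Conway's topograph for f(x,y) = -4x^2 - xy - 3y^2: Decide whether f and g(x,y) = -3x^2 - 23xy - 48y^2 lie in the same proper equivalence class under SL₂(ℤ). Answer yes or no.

D₁ = -47, D₂ = -47
f is negative-definite; reduce −f:
−f: flip: (4,1,3)→(3,-1,4)
−f: reduced (well bottom): (3,-1,4) with a≤c, −a<b≤a
flip sign back: reduced form of f is (-3,1,-4)
g is negative-definite; reduce −g:
−g: translate: b→-1 (≡23 mod 6), so (3,23,48)→(3,-1,4)
−g: reduced (well bottom): (3,-1,4) with a≤c, −a<b≤a
flip sign back: reduced form of g is (-3,1,-4)
reduced forms (-3, 1, -4) vs (-3, 1, -4) ⇒ equivalent

yes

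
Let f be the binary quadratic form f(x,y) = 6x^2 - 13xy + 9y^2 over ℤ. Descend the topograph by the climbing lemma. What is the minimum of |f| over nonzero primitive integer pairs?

translate: b→-1 (≡-13 mod 12), so (6,-13,9)→(6,-1,2)
flip: (6,-1,2)→(2,1,6)
reduced (well bottom): (2,1,6) with a≤c, −a<b≤a
well minimum = a = 2

2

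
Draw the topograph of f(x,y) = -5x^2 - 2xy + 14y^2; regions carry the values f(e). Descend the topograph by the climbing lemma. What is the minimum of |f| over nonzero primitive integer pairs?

descent: ρ → (14,2,-5)
descent: ρ → (-5,8,11)  [lands on river]
river: ρ → (11,14,-2)
river: ρ → (-2,14,11)
river: ρ → (11,8,-5)
river: ρ → (-5,12,7)
river: ρ → (7,16,-1)
river: ρ → (-1,16,7)
river: ρ → (7,12,-5)
closes: descent 2, river 8
min |a| on river = 1

1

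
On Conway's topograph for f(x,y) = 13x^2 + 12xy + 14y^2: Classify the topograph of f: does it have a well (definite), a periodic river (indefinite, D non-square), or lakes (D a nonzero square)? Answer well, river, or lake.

D = b²−4ac = 12² − 4·13·14 = -584
D < 0 ⇒ definite ⇒ every region one sign ⇒ single well

well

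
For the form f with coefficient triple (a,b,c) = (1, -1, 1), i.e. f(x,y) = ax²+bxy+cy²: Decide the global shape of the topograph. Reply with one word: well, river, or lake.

D = b²−4ac = (-1)² − 4·1·1 = -3
D < 0 ⇒ definite ⇒ every region one sign ⇒ single well

well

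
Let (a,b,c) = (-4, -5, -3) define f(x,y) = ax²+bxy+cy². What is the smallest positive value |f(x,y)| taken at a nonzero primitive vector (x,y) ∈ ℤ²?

translate: b→-3 (≡5 mod 8), so (4,5,3)→(4,-3,2)
flip: (4,-3,2)→(2,3,4)
translate: b→-1 (≡3 mod 4), so (2,3,4)→(2,-1,3)
reduced (well bottom): (2,-1,3) with a≤c, −a<b≤a
well minimum |f| = |-2| = 2 (negative-definite)

2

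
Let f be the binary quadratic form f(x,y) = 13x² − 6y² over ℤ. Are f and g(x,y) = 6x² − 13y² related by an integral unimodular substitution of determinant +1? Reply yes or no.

D₁ = 312, D₂ = 312
river cycle of f (length 4): (-6, 12, 7), (7, 16, -2), (-2, 16, 7), (7, 12, -6)
river cycle of g (length 4): (6, 12, -7), (-7, 16, 2), (2, 16, -7), (-7, 12, 6)
cycles differ ⇒ inequivalent

no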